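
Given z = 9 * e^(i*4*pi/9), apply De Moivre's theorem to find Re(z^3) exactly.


Step 1: By De Moivre's theorem, z^3 = 9^3 * e^(i*3*4*pi/9) = 729 * (cos(4*pi/3) + i*sin(4*pi/3))
Step 2: |z|^3 = 9^3 = 729
Step 3: The angle 4*pi/3 already lies in [0, 2*pi)
Step 4: cos(4*pi/3) = -1/2
Step 5: Re(z^3) = 729 * (-1/2) = -729/2

-729/2


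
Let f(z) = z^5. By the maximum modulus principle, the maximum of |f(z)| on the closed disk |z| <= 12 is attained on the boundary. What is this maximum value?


Step 1: On |z| = 12, |f(z)| = |z|^5 = 12^5
Step 2: By maximum modulus principle, maximum is on boundary.
Step 3: Maximum = 248832 = 248832

248832


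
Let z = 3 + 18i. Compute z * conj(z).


Step 1: conj(z) = 3 - 18i
Step 2: z * conj(z) = 3^2 + 18^2
Step 3: = 9 + 324 = 333

333


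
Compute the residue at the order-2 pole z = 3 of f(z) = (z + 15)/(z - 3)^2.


Step 1: Pole of order 2 at z = 3
Step 2: Res = lim d/dz [(z - 3)^2 * f(z)] as z -> 3
Step 3: (z - 3)^2 * f(z) = z + 15
Step 4: d/dz[z + 15] = 1

1


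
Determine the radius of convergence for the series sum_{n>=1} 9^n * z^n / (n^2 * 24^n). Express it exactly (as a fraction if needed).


Step 1: General term a_n = 9^n / (n^2 * 24^n)
Step 2: By the root test, |a_n|^(1/n) = 9 / (n^(2/n) * 24) -> 9/24 as n -> infinity (since n^(2/n) -> 1)
Step 3: R = 1/lim|a_n|^(1/n) = 24/9 = 8/3

8/3


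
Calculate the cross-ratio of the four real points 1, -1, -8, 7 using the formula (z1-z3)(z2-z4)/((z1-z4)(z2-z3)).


Step 1: (z1-z3)(z2-z4) = 9 * (-8) = -72
Step 2: (z1-z4)(z2-z3) = (-6) * 7 = -42
Step 3: Cross-ratio = 72/42 = 12/7

12/7


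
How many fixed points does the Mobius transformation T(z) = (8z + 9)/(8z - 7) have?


Step 1: Fixed points satisfy T(z) = z
Step 2: 8z^2 - 15z - 9 = 0
Step 3: Discriminant = (-15)^2 - 4*8*(-9) = 513
Step 4: Number of fixed points = 2

2


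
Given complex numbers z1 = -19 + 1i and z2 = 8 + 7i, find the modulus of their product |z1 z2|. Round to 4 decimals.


Step 1: |z1| = sqrt((-19)^2 + 1^2) = sqrt(362)
Step 2: |z2| = sqrt(8^2 + 7^2) = sqrt(113)
Step 3: |z1*z2| = |z1|*|z2| = sqrt(362) * sqrt(113) = sqrt(362 * 113) = sqrt(40906)
Step 4: = 202.2523

202.2523


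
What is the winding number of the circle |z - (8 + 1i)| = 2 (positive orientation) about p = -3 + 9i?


Step 1: Center c = (8, 1), radius = 2
Step 2: |p - c|^2 = (-11)^2 + 8^2 = 185
Step 3: r^2 = 4
Step 4: |p-c| > r so winding number = 0

0


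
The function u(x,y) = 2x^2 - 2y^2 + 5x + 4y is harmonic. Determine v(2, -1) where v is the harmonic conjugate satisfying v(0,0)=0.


Step 1: v_x = -u_y = 4y - 4
Step 2: v_y = u_x = 4x + 5
Step 3: v = 4xy - 4x + 5y + C
Step 4: v(0,0) = 0 => C = 0
Step 5: v(2, -1) = -21

-21


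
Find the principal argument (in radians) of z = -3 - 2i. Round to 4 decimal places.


Step 1: z = -3 - 2i
Step 2: arg(z) = atan2(-2, -3)
Step 3: arg(z) = -2.5536

-2.5536


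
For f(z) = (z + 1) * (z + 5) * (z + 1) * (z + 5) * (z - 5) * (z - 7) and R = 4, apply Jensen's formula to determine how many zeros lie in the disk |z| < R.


Jensen's formula: (1/2pi)*integral log|f(Re^it)|dt = log|f(0)| + sum_{|a_k|<R} log(R/|a_k|)
Step 1: f(0) = 1 * 5 * 1 * 5 * (-5) * (-7) = 875
Step 2: log|f(0)| = log|-1| + log|-5| + log|-1| + log|-5| + log|5| + log|7| = 6.7742
Step 3: Zeros inside |z| < 4: -1, -1
Step 4: Jensen sum = log(4/1) + log(4/1) = 2.7726
Step 5: n(R) = number of terms in the Jensen sum = count of zeros inside |z| < 4 = 2

2


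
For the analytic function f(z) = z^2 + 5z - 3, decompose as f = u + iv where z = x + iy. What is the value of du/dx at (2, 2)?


Step 1: f(z) = (x+iy)^2 + 5(x+iy) - 3
Step 2: u = (x^2 - y^2) + 5x - 3
Step 3: u_x = 2x + 5
Step 4: At (2, 2): u_x = 4 + 5 = 9

9


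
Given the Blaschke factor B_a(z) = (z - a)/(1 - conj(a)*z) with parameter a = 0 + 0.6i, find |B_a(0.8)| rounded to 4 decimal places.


Step 1: Numerator z0 - a = 0.8 - (0 + 0.6i) = 0.8 - 0.6i
Step 2: Denominator 1 - conj(a)*z0 = 1 - (0 - 0.6i)*0.8 = 1 + 0.48i
Step 3: |z0 - a|^2 = 0.8^2 + (-0.6)^2 = 1; |1 - conj(a)*z0|^2 = 1^2 + 0.48^2 = 1.2304
Step 4: |B_a(0.8)| = sqrt(1 / 1.2304) = sqrt(0.812744)
Step 5: = 0.9015

0.9015


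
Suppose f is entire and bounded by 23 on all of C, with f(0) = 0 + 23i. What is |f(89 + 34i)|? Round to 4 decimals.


Step 1: By Liouville's theorem, a bounded entire function is constant.
Step 2: f(z) = f(0) = 0 + 23i for all z.
Step 3: |f(w)| = |0 + 23i| = sqrt(0 + 529)
Step 4: = 23.0

23.0


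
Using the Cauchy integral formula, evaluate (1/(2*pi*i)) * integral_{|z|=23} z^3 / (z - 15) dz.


Step 1: f(z) = z^3, a = 15 is inside |z| = 23
Step 2: By Cauchy integral formula: (1/(2pi*i)) * integral = f(a)
Step 3: f(15) = 15^3 = 3375

3375


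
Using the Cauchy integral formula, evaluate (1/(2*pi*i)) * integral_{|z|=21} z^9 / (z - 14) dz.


Step 1: f(z) = z^9, a = 14 is inside |z| = 21
Step 2: By Cauchy integral formula: (1/(2pi*i)) * integral = f(a)
Step 3: f(14) = 14^9 = 20661046784

20661046784


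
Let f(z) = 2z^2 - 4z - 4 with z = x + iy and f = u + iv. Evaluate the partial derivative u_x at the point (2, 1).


Step 1: f(z) = 2(x+iy)^2 - 4(x+iy) - 4
Step 2: u = 2(x^2 - y^2) - 4x - 4
Step 3: u_x = 4x - 4
Step 4: At (2, 1): u_x = 8 - 4 = 4

4


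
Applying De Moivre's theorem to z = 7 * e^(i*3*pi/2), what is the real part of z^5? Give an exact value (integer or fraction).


Step 1: By De Moivre's theorem, z^5 = 7^5 * e^(i*5*3*pi/2) = 16807 * (cos(15*pi/2) + i*sin(15*pi/2))
Step 2: |z|^5 = 7^5 = 16807
Step 3: Reduce the angle mod 2*pi: 15*pi/2 - 6*pi = 3*pi/2
Step 4: cos(3*pi/2) = 0
Step 5: Re(z^5) = 16807 * 0 = 0

0


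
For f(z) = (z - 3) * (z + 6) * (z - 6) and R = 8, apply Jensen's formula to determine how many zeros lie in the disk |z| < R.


Jensen's formula: (1/2pi)*integral log|f(Re^it)|dt = log|f(0)| + sum_{|a_k|<R} log(R/|a_k|)
Step 1: f(0) = (-3) * 6 * (-6) = 108
Step 2: log|f(0)| = log|3| + log|-6| + log|6| = 4.6821
Step 3: Zeros inside |z| < 8: 3, -6, 6
Step 4: Jensen sum = log(8/3) + log(8/6) + log(8/6) = 1.5562
Step 5: n(R) = number of terms in the Jensen sum = count of zeros inside |z| < 8 = 3

3


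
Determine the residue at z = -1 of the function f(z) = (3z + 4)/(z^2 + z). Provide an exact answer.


Step 1: Q(z) = z^2 + z = (z + 1)(z)
Step 2: Q'(z) = 2z + 1
Step 3: Q'(-1) = -1, P(-1) = 1
Step 4: Res = P(-1)/Q'(-1) = 1/(-1) = -1

-1


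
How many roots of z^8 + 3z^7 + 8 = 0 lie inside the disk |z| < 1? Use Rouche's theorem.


Step 1: On |z| = 1 the three terms have sizes |z^8| = 1^8 = 1, |3z^7| = 3*1^7 = 3, |8| = 8
Step 2: The dominant term is g(z) = 8; let h(z) = z^8 + 3z^7 so f = g + h
Step 3: On |z| = 1: |g| = 8 and |h| <= 1 + 3 = 4
Step 4: Since 8 > 4, |h| < |g| on |z| = 1, so by Rouche f has the same number of zeros as g inside |z| < 1
Step 5: g(z) = 8 is a nonzero constant with no zeros inside |z| < 1. Answer = 0

0


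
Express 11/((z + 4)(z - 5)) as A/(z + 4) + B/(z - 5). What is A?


Step 1: Multiply both sides by (z + 4) and set z = -4
Step 2: A = 11 / (-4 - 5)
Step 3: A = 11 / (-9)
Step 4: A = -11/9

-11/9


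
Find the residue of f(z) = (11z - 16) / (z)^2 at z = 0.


Step 1: Pole of order 2 at z = 0
Step 2: Res = lim d/dz [(z)^2 * f(z)] as z -> 0
Step 3: (z)^2 * f(z) = 11z - 16
Step 4: d/dz[11z - 16] = 11

11


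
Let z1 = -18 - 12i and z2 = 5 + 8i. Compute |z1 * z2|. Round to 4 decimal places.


Step 1: |z1| = sqrt((-18)^2 + (-12)^2) = sqrt(468)
Step 2: |z2| = sqrt(5^2 + 8^2) = sqrt(89)
Step 3: |z1*z2| = |z1|*|z2| = sqrt(468) * sqrt(89) = sqrt(468 * 89) = sqrt(41652)
Step 4: = 204.0882

204.0882


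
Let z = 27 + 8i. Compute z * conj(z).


Step 1: conj(z) = 27 - 8i
Step 2: z * conj(z) = 27^2 + 8^2
Step 3: = 729 + 64 = 793

793


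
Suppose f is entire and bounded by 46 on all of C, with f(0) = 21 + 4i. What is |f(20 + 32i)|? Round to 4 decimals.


Step 1: By Liouville's theorem, a bounded entire function is constant.
Step 2: f(z) = f(0) = 21 + 4i for all z.
Step 3: |f(w)| = |21 + 4i| = sqrt(441 + 16)
Step 4: = 21.3776

21.3776


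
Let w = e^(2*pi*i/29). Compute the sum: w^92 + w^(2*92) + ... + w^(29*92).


Step 1: The sum sum_{j=1}^{n} w^(k*j) equals n if n | k, else 0.
Step 2: Here n = 29, k = 92
Step 3: Does n divide k? 29 | 92 -> False
Step 4: Sum = 0

0


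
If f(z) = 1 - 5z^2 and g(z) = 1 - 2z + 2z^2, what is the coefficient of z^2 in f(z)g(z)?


Step 1: z^2 term in f*g comes from: (1)*(2z^2) + (0)*(-2z) + (-5z^2)*(1)
Step 2: = 2 + 0 - 5
Step 3: = -3

-3


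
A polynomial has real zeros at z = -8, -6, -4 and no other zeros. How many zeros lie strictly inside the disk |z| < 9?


Step 1: Check each root:
  z = -8: |-8| = 8 < 9
  z = -6: |-6| = 6 < 9
  z = -4: |-4| = 4 < 9
Step 2: Count = 3

3


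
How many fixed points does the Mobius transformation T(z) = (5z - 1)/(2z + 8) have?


Step 1: Fixed points satisfy T(z) = z
Step 2: 2z^2 + 3z + 1 = 0
Step 3: Discriminant = 3^2 - 4*2*1 = 1
Step 4: Number of fixed points = 2

2


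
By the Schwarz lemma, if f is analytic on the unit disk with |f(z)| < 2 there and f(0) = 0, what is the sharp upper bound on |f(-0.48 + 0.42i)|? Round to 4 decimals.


Step 1: g = f/2 maps D -> D with g(0) = 0, so by the Schwarz lemma |g(z)| <= |z|, i.e. |f(z)| <= 2|z|; this is sharp (f(z) = 2z).
Step 2: |z0|^2 = (-0.48)^2 + 0.42^2 = 0.4068
Step 3: |z0| = sqrt(0.4068) = 0.637809
Step 4: Best bound = 2 * |z0| = 2 * 0.637809 = 1.2756

1.2756


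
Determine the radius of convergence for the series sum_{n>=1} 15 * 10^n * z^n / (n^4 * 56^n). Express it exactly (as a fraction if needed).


Step 1: General term a_n = 15 * 10^n / (n^4 * 56^n)
Step 2: By the root test, |a_n|^(1/n) = 15^(1/n) * 10 / (n^(4/n) * 56) -> 10/56 as n -> infinity (since 15^(1/n) -> 1 and n^(4/n) -> 1)
Step 3: R = 1/lim|a_n|^(1/n) = 56/10 = 28/5

28/5


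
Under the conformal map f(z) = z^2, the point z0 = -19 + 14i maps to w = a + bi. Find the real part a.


Step 1: z0 = -19 + 14i
Step 2: z0^2 = (-19)^2 - 14^2 - 532i
Step 3: real part = 361 - 196 = 165

165


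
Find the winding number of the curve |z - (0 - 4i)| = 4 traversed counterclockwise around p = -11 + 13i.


Step 1: Center c = (0, -4), radius = 4
Step 2: |p - c|^2 = (-11)^2 + 17^2 = 410
Step 3: r^2 = 16
Step 4: |p-c| > r so winding number = 0

0


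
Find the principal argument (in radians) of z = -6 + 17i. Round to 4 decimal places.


Step 1: z = -6 + 17i
Step 2: arg(z) = atan2(17, -6)
Step 3: arg(z) = 1.9101

1.9101


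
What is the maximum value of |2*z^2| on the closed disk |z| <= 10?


Step 1: On |z| = 10, |f(z)| = 2 * |z|^2 = 2 * 10^2
Step 2: By maximum modulus principle, maximum is on boundary.
Step 3: Maximum = 2 * 100 = 200

200


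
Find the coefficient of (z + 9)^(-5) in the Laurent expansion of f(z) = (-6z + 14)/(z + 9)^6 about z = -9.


Step 1: Write the numerator in powers of (z + 9): -6z + 14 = -6(z + 9) + (-6*(-9) + 14) = -6(z + 9) + 68
Step 2: Divide by (z + 9)^6: f(z) = 68(z + 9)^(-6) - 6(z + 9)^(-5)
Step 3: This finite sum is the Laurent series of f about z = -9.
Step 4: Coefficient of (z + 9)^(-5) = coefficient of (z + 9) in the re-centred numerator = -6

-6


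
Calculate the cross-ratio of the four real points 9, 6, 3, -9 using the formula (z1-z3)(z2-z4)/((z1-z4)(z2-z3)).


Step 1: (z1-z3)(z2-z4) = 6 * 15 = 90
Step 2: (z1-z4)(z2-z3) = 18 * 3 = 54
Step 3: Cross-ratio = 90/54 = 5/3

5/3


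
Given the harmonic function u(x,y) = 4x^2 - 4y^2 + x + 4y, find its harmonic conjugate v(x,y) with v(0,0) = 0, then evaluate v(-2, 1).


Step 1: v_x = -u_y = 8y - 4
Step 2: v_y = u_x = 8x + 1
Step 3: v = 8xy - 4x + y + C
Step 4: v(0,0) = 0 => C = 0
Step 5: v(-2, 1) = -7

-7


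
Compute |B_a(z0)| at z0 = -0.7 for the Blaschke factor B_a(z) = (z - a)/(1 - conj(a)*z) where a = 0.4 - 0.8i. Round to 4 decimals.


Step 1: Numerator z0 - a = -0.7 - (0.4 - 0.8i) = -1.1 + 0.8i
Step 2: Denominator 1 - conj(a)*z0 = 1 - (0.4 + 0.8i)*(-0.7) = 1.28 + 0.56i
Step 3: |z0 - a|^2 = (-1.1)^2 + 0.8^2 = 1.85; |1 - conj(a)*z0|^2 = 1.28^2 + 0.56^2 = 1.952
Step 4: |B_a(-0.7)| = sqrt(1.85 / 1.952) = sqrt(0.947746)
Step 5: = 0.9735

0.9735


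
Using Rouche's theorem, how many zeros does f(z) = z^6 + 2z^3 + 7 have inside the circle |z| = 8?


Step 1: On |z| = 8 the three terms have sizes |z^6| = 8^6 = 262144, |2z^3| = 2*8^3 = 1024, |7| = 7
Step 2: The dominant term is g(z) = z^6; let h(z) = 2z^3 + 7 so f = g + h
Step 3: On |z| = 8: |g| = 262144 and |h| <= 1024 + 7 = 1031
Step 4: Since 262144 > 1031, |h| < |g| on |z| = 8, so by Rouche f has the same number of zeros as g inside |z| < 8
Step 5: g(z) = z^6 has 6 zeros (all at the origin) inside |z| < 8. Answer = 6

6


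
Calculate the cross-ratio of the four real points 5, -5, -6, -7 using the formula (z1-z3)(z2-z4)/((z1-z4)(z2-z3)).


Step 1: (z1-z3)(z2-z4) = 11 * 2 = 22
Step 2: (z1-z4)(z2-z3) = 12 * 1 = 12
Step 3: Cross-ratio = 22/12 = 11/6

11/6


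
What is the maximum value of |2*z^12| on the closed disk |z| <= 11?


Step 1: On |z| = 11, |f(z)| = 2 * |z|^12 = 2 * 11^12
Step 2: By maximum modulus principle, maximum is on boundary.
Step 3: Maximum = 2 * 3138428376721 = 6276856753442

6276856753442


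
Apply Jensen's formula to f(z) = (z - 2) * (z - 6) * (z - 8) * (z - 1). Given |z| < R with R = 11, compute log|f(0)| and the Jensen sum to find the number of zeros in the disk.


Jensen's formula: (1/2pi)*integral log|f(Re^it)|dt = log|f(0)| + sum_{|a_k|<R} log(R/|a_k|)
Step 1: f(0) = (-2) * (-6) * (-8) * (-1) = 96
Step 2: log|f(0)| = log|2| + log|6| + log|8| + log|1| = 4.5643
Step 3: Zeros inside |z| < 11: 2, 6, 8, 1
Step 4: Jensen sum = log(11/2) + log(11/6) + log(11/8) + log(11/1) = 5.0272
Step 5: n(R) = number of terms in the Jensen sum = count of zeros inside |z| < 11 = 4

4


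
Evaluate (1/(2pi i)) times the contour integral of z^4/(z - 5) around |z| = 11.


Step 1: f(z) = z^4, a = 5 is inside |z| = 11
Step 2: By Cauchy integral formula: (1/(2pi*i)) * integral = f(a)
Step 3: f(5) = 5^4 = 625

625


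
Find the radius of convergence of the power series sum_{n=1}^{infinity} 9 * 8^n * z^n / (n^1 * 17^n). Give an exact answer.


Step 1: General term a_n = 9 * 8^n / (n^1 * 17^n)
Step 2: By the root test, |a_n|^(1/n) = 9^(1/n) * 8 / (n^(1/n) * 17) -> 8/17 as n -> infinity (since 9^(1/n) -> 1 and n^(1/n) -> 1)
Step 3: R = 1/lim|a_n|^(1/n) = 17/8

17/8


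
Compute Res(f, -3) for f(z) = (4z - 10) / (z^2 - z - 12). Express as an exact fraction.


Step 1: Q(z) = z^2 - z - 12 = (z + 3)(z - 4)
Step 2: Q'(z) = 2z - 1
Step 3: Q'(-3) = -7, P(-3) = -22
Step 4: Res = P(-3)/Q'(-3) = -22/(-7) = 22/7

22/7


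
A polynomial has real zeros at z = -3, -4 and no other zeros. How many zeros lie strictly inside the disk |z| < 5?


Step 1: Check each root:
  z = -3: |-3| = 3 < 5
  z = -4: |-4| = 4 < 5
Step 2: Count = 2

2


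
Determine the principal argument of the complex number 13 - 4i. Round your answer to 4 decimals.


Step 1: z = 13 - 4i
Step 2: arg(z) = atan2(-4, 13)
Step 3: arg(z) = -0.2985

-0.2985


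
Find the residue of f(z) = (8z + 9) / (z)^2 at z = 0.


Step 1: Pole of order 2 at z = 0
Step 2: Res = lim d/dz [(z)^2 * f(z)] as z -> 0
Step 3: (z)^2 * f(z) = 8z + 9
Step 4: d/dz[8z + 9] = 8

8


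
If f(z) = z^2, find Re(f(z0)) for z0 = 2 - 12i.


Step 1: z0 = 2 - 12i
Step 2: z0^2 = 2^2 - (-12)^2 - 48i
Step 3: real part = 4 - 144 = -140

-140


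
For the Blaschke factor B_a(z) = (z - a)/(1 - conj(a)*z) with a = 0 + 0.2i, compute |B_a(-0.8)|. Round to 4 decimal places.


Step 1: Numerator z0 - a = -0.8 - (0 + 0.2i) = -0.8 - 0.2i
Step 2: Denominator 1 - conj(a)*z0 = 1 - (0 - 0.2i)*(-0.8) = 1 - 0.16i
Step 3: |z0 - a|^2 = (-0.8)^2 + (-0.2)^2 = 0.68; |1 - conj(a)*z0|^2 = 1^2 + (-0.16)^2 = 1.0256
Step 4: |B_a(-0.8)| = sqrt(0.68 / 1.0256) = sqrt(0.663027)
Step 5: = 0.8143

0.8143


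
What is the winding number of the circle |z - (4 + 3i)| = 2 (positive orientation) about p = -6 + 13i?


Step 1: Center c = (4, 3), radius = 2
Step 2: |p - c|^2 = (-10)^2 + 10^2 = 200
Step 3: r^2 = 4
Step 4: |p-c| > r so winding number = 0

0


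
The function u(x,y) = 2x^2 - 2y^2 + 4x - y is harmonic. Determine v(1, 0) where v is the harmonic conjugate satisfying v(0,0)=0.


Step 1: v_x = -u_y = 4y + 1
Step 2: v_y = u_x = 4x + 4
Step 3: v = 4xy + x + 4y + C
Step 4: v(0,0) = 0 => C = 0
Step 5: v(1, 0) = 1

1


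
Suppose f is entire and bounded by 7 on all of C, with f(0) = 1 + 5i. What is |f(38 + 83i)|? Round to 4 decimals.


Step 1: By Liouville's theorem, a bounded entire function is constant.
Step 2: f(z) = f(0) = 1 + 5i for all z.
Step 3: |f(w)| = |1 + 5i| = sqrt(1 + 25)
Step 4: = 5.099

5.099


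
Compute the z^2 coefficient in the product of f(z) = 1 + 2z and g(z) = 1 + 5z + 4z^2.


Step 1: z^2 term in f*g comes from: (1)*(4z^2) + (2z)*(5z) + (0)*(1)
Step 2: = 4 + 10 + 0
Step 3: = 14

14


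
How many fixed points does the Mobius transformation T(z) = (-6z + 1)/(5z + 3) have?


Step 1: Fixed points satisfy T(z) = z
Step 2: 5z^2 + 9z - 1 = 0
Step 3: Discriminant = 9^2 - 4*5*(-1) = 101
Step 4: Number of fixed points = 2

2


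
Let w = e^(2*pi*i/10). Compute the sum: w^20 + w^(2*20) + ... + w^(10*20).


Step 1: The sum sum_{j=1}^{n} w^(k*j) equals n if n | k, else 0.
Step 2: Here n = 10, k = 20
Step 3: Does n divide k? 10 | 20 -> True
Step 4: Sum = 10

10


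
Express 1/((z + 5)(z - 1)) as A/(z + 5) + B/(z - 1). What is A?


Step 1: Multiply both sides by (z + 5) and set z = -5
Step 2: A = 1 / (-5 - 1)
Step 3: A = 1 / (-6)
Step 4: A = -1/6

-1/6


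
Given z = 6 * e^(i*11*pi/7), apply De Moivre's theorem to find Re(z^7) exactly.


Step 1: By De Moivre's theorem, z^7 = 6^7 * e^(i*7*11*pi/7) = 279936 * (cos(11*pi) + i*sin(11*pi))
Step 2: |z|^7 = 6^7 = 279936
Step 3: Reduce the angle mod 2*pi: 11*pi - 10*pi = pi
Step 4: cos(pi) = -1
Step 5: Re(z^7) = 279936 * (-1) = -279936

-279936


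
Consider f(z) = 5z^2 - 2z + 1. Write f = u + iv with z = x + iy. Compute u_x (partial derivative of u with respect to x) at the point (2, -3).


Step 1: f(z) = 5(x+iy)^2 - 2(x+iy) + 1
Step 2: u = 5(x^2 - y^2) - 2x + 1
Step 3: u_x = 10x - 2
Step 4: At (2, -3): u_x = 20 - 2 = 18

18


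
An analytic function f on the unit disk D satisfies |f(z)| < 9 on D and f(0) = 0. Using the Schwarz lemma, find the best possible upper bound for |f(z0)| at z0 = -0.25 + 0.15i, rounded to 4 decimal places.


Step 1: g = f/9 maps D -> D with g(0) = 0, so by the Schwarz lemma |g(z)| <= |z|, i.e. |f(z)| <= 9|z|; this is sharp (f(z) = 9z).
Step 2: |z0|^2 = (-0.25)^2 + 0.15^2 = 0.085
Step 3: |z0| = sqrt(0.085) = 0.291548
Step 4: Best bound = 9 * |z0| = 9 * 0.291548 = 2.6239

2.6239


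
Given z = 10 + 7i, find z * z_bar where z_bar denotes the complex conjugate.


Step 1: conj(z) = 10 - 7i
Step 2: z * conj(z) = 10^2 + 7^2
Step 3: = 100 + 49 = 149

149


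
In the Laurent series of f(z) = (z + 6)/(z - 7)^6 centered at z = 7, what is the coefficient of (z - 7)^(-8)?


Step 1: Write the numerator in powers of (z - 7): z + 6 = (z - 7) + (1*7 + 6) = (z - 7) + 13
Step 2: Divide by (z - 7)^6: f(z) = 13(z - 7)^(-6) + (z - 7)^(-5)
Step 3: This finite sum is the Laurent series of f about z = 7.
Step 4: Only the powers -6 and -5 appear, so the coefficient of (z - 7)^(-8) = 0

0


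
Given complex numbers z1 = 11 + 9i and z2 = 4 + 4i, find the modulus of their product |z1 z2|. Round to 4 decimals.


Step 1: |z1| = sqrt(11^2 + 9^2) = sqrt(202)
Step 2: |z2| = sqrt(4^2 + 4^2) = sqrt(32)
Step 3: |z1*z2| = |z1|*|z2| = sqrt(202) * sqrt(32) = sqrt(202 * 32) = sqrt(6464)
Step 4: = 80.399

80.399


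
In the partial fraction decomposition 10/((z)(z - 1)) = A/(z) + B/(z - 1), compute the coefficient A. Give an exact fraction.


Step 1: Multiply both sides by (z) and set z = 0
Step 2: A = 10 / (0 - 1)
Step 3: A = 10 / (-1)
Step 4: A = -10

-10


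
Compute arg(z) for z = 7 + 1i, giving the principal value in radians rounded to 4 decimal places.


Step 1: z = 7 + 1i
Step 2: arg(z) = atan2(1, 7)
Step 3: arg(z) = 0.1419

0.1419


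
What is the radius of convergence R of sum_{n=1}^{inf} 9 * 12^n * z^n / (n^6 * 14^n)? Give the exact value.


Step 1: General term a_n = 9 * 12^n / (n^6 * 14^n)
Step 2: By the root test, |a_n|^(1/n) = 9^(1/n) * 12 / (n^(6/n) * 14) -> 12/14 as n -> infinity (since 9^(1/n) -> 1 and n^(6/n) -> 1)
Step 3: R = 1/lim|a_n|^(1/n) = 14/12 = 7/6

7/6


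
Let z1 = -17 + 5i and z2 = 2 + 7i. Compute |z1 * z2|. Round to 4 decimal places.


Step 1: |z1| = sqrt((-17)^2 + 5^2) = sqrt(314)
Step 2: |z2| = sqrt(2^2 + 7^2) = sqrt(53)
Step 3: |z1*z2| = |z1|*|z2| = sqrt(314) * sqrt(53) = sqrt(314 * 53) = sqrt(16642)
Step 4: = 129.0039

129.0039


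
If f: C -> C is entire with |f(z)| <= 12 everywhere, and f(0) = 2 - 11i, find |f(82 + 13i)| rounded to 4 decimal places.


Step 1: By Liouville's theorem, a bounded entire function is constant.
Step 2: f(z) = f(0) = 2 - 11i for all z.
Step 3: |f(w)| = |2 - 11i| = sqrt(4 + 121)
Step 4: = 11.1803

11.1803


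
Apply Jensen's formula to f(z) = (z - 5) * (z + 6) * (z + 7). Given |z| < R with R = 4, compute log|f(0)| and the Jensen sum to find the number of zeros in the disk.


Jensen's formula: (1/2pi)*integral log|f(Re^it)|dt = log|f(0)| + sum_{|a_k|<R} log(R/|a_k|)
Step 1: f(0) = (-5) * 6 * 7 = -210
Step 2: log|f(0)| = log|5| + log|-6| + log|-7| = 5.3471
Step 3: Zeros inside |z| < 4: none
Step 4: Jensen sum = (empty sum) = 0
Step 5: n(R) = number of terms in the Jensen sum = count of zeros inside |z| < 4 = 0

0


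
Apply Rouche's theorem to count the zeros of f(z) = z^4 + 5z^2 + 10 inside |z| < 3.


Step 1: On |z| = 3 the three terms have sizes |z^4| = 3^4 = 81, |5z^2| = 5*3^2 = 45, |10| = 10
Step 2: The dominant term is g(z) = z^4; let h(z) = 5z^2 + 10 so f = g + h
Step 3: On |z| = 3: |g| = 81 and |h| <= 45 + 10 = 55
Step 4: Since 81 > 55, |h| < |g| on |z| = 3, so by Rouche f has the same number of zeros as g inside |z| < 3
Step 5: g(z) = z^4 has 4 zeros (all at the origin) inside |z| < 3. Answer = 4

4


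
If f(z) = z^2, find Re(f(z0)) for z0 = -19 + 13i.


Step 1: z0 = -19 + 13i
Step 2: z0^2 = (-19)^2 - 13^2 - 494i
Step 3: real part = 361 - 169 = 192

192


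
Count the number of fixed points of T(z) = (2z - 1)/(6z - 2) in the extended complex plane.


Step 1: Fixed points satisfy T(z) = z
Step 2: 6z^2 - 4z + 1 = 0
Step 3: Discriminant = (-4)^2 - 4*6*1 = -8
Step 4: Number of fixed points = 2

2


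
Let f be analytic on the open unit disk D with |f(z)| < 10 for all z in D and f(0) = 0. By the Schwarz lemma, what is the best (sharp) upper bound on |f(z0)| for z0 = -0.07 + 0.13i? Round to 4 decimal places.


Step 1: g = f/10 maps D -> D with g(0) = 0, so by the Schwarz lemma |g(z)| <= |z|, i.e. |f(z)| <= 10|z|; this is sharp (f(z) = 10z).
Step 2: |z0|^2 = (-0.07)^2 + 0.13^2 = 0.0218
Step 3: |z0| = sqrt(0.0218) = 0.147648
Step 4: Best bound = 10 * |z0| = 10 * 0.147648 = 1.4765

1.4765


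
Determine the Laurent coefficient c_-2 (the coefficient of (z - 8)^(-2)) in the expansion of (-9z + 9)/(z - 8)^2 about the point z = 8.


Step 1: Write the numerator in powers of (z - 8): -9z + 9 = -9(z - 8) + (-9*8 + 9) = -9(z - 8) - 63
Step 2: Divide by (z - 8)^2: f(z) = -63(z - 8)^(-2) - 9(z - 8)^(-1)
Step 3: This finite sum is the Laurent series of f about z = 8.
Step 4: Coefficient of (z - 8)^(-2) = -9*8 + 9 = -63

-63


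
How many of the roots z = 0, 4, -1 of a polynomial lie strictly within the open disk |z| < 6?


Step 1: Check each root:
  z = 0: |0| = 0 < 6
  z = 4: |4| = 4 < 6
  z = -1: |-1| = 1 < 6
Step 2: Count = 3

3


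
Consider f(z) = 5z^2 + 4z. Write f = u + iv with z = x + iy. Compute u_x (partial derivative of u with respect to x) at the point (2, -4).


Step 1: f(z) = 5(x+iy)^2 + 4(x+iy) + 0
Step 2: u = 5(x^2 - y^2) + 4x + 0
Step 3: u_x = 10x + 4
Step 4: At (2, -4): u_x = 20 + 4 = 24

24


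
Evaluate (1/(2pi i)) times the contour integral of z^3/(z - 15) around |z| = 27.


Step 1: f(z) = z^3, a = 15 is inside |z| = 27
Step 2: By Cauchy integral formula: (1/(2pi*i)) * integral = f(a)
Step 3: f(15) = 15^3 = 3375

3375


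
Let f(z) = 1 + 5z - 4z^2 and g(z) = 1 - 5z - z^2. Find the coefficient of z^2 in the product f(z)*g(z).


Step 1: z^2 term in f*g comes from: (1)*(-z^2) + (5z)*(-5z) + (-4z^2)*(1)
Step 2: = -1 - 25 - 4
Step 3: = -30

-30


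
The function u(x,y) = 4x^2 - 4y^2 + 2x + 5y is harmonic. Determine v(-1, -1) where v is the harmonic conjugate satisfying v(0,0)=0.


Step 1: v_x = -u_y = 8y - 5
Step 2: v_y = u_x = 8x + 2
Step 3: v = 8xy - 5x + 2y + C
Step 4: v(0,0) = 0 => C = 0
Step 5: v(-1, -1) = 11

11


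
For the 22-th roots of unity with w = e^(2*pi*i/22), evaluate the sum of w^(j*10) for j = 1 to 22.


Step 1: The sum sum_{j=1}^{n} w^(k*j) equals n if n | k, else 0.
Step 2: Here n = 22, k = 10
Step 3: Does n divide k? 22 | 10 -> False
Step 4: Sum = 0

0


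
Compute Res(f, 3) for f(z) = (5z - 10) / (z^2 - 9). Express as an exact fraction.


Step 1: Q(z) = z^2 - 9 = (z - 3)(z + 3)
Step 2: Q'(z) = 2z
Step 3: Q'(3) = 6, P(3) = 5
Step 4: Res = P(3)/Q'(3) = 5/6 = 5/6

5/6


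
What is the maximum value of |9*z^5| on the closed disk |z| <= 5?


Step 1: On |z| = 5, |f(z)| = 9 * |z|^5 = 9 * 5^5
Step 2: By maximum modulus principle, maximum is on boundary.
Step 3: Maximum = 9 * 3125 = 28125

28125


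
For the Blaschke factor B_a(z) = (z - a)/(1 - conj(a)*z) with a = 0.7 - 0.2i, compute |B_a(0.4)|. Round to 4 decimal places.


Step 1: Numerator z0 - a = 0.4 - (0.7 - 0.2i) = -0.3 + 0.2i
Step 2: Denominator 1 - conj(a)*z0 = 1 - (0.7 + 0.2i)*0.4 = 0.72 - 0.08i
Step 3: |z0 - a|^2 = (-0.3)^2 + 0.2^2 = 0.13; |1 - conj(a)*z0|^2 = 0.72^2 + (-0.08)^2 = 0.5248
Step 4: |B_a(0.4)| = sqrt(0.13 / 0.5248) = sqrt(0.247713)
Step 5: = 0.4977

0.4977


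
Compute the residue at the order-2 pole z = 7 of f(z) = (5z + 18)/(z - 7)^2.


Step 1: Pole of order 2 at z = 7
Step 2: Res = lim d/dz [(z - 7)^2 * f(z)] as z -> 7
Step 3: (z - 7)^2 * f(z) = 5z + 18
Step 4: d/dz[5z + 18] = 5

5


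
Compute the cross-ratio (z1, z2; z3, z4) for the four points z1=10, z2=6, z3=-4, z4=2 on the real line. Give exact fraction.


Step 1: (z1-z3)(z2-z4) = 14 * 4 = 56
Step 2: (z1-z4)(z2-z3) = 8 * 10 = 80
Step 3: Cross-ratio = 56/80 = 7/10

7/10


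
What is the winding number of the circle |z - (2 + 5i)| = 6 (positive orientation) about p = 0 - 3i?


Step 1: Center c = (2, 5), radius = 6
Step 2: |p - c|^2 = (-2)^2 + (-8)^2 = 68
Step 3: r^2 = 36
Step 4: |p-c| > r so winding number = 0

0


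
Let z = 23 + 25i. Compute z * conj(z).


Step 1: conj(z) = 23 - 25i
Step 2: z * conj(z) = 23^2 + 25^2
Step 3: = 529 + 625 = 1154

1154


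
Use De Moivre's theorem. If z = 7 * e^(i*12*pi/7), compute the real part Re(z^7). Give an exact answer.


Step 1: By De Moivre's theorem, z^7 = 7^7 * e^(i*7*12*pi/7) = 823543 * (cos(12*pi) + i*sin(12*pi))
Step 2: |z|^7 = 7^7 = 823543
Step 3: Reduce the angle mod 2*pi: 12*pi - 12*pi = 0
Step 4: cos(0) = 1
Step 5: Re(z^7) = 823543 * 1 = 823543

823543


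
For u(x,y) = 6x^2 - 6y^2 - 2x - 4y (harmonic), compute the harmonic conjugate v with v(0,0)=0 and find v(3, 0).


Step 1: v_x = -u_y = 12y + 4
Step 2: v_y = u_x = 12x - 2
Step 3: v = 12xy + 4x - 2y + C
Step 4: v(0,0) = 0 => C = 0
Step 5: v(3, 0) = 12

12


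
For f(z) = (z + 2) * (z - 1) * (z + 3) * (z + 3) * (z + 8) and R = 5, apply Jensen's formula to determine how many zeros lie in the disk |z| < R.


Jensen's formula: (1/2pi)*integral log|f(Re^it)|dt = log|f(0)| + sum_{|a_k|<R} log(R/|a_k|)
Step 1: f(0) = 2 * (-1) * 3 * 3 * 8 = -144
Step 2: log|f(0)| = log|-2| + log|1| + log|-3| + log|-3| + log|-8| = 4.9698
Step 3: Zeros inside |z| < 5: -2, 1, -3, -3
Step 4: Jensen sum = log(5/2) + log(5/1) + log(5/3) + log(5/3) = 3.5474
Step 5: n(R) = number of terms in the Jensen sum = count of zeros inside |z| < 5 = 4

4


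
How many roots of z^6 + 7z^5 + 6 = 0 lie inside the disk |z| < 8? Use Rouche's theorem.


Step 1: On |z| = 8 the three terms have sizes |z^6| = 8^6 = 262144, |7z^5| = 7*8^5 = 229376, |6| = 6
Step 2: The dominant term is g(z) = z^6; let h(z) = 7z^5 + 6 so f = g + h
Step 3: On |z| = 8: |g| = 262144 and |h| <= 229376 + 6 = 229382
Step 4: Since 262144 > 229382, |h| < |g| on |z| = 8, so by Rouche f has the same number of zeros as g inside |z| < 8
Step 5: g(z) = z^6 has 6 zeros (all at the origin) inside |z| < 8. Answer = 6

6


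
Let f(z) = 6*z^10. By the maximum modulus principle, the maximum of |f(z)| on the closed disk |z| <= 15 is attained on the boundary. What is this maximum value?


Step 1: On |z| = 15, |f(z)| = 6 * |z|^10 = 6 * 15^10
Step 2: By maximum modulus principle, maximum is on boundary.
Step 3: Maximum = 6 * 576650390625 = 3459902343750

3459902343750


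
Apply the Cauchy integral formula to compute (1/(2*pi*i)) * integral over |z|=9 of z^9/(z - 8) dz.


Step 1: f(z) = z^9, a = 8 is inside |z| = 9
Step 2: By Cauchy integral formula: (1/(2pi*i)) * integral = f(a)
Step 3: f(8) = 8^9 = 134217728

134217728


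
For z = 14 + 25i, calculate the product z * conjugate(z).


Step 1: conj(z) = 14 - 25i
Step 2: z * conj(z) = 14^2 + 25^2
Step 3: = 196 + 625 = 821

821


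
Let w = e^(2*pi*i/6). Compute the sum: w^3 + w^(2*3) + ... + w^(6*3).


Step 1: The sum sum_{j=1}^{n} w^(k*j) equals n if n | k, else 0.
Step 2: Here n = 6, k = 3
Step 3: Does n divide k? 6 | 3 -> False
Step 4: Sum = 0

0


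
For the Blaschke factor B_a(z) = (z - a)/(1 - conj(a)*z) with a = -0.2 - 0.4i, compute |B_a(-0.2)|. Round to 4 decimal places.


Step 1: Numerator z0 - a = -0.2 - (-0.2 - 0.4i) = 0 + 0.4i
Step 2: Denominator 1 - conj(a)*z0 = 1 - (-0.2 + 0.4i)*(-0.2) = 0.96 + 0.08i
Step 3: |z0 - a|^2 = 0^2 + 0.4^2 = 0.16; |1 - conj(a)*z0|^2 = 0.96^2 + 0.08^2 = 0.928
Step 4: |B_a(-0.2)| = sqrt(0.16 / 0.928) = sqrt(0.172414)
Step 5: = 0.4152

0.4152


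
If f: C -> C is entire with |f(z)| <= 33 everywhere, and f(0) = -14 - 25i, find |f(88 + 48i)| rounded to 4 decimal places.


Step 1: By Liouville's theorem, a bounded entire function is constant.
Step 2: f(z) = f(0) = -14 - 25i for all z.
Step 3: |f(w)| = |-14 - 25i| = sqrt(196 + 625)
Step 4: = 28.6531

28.6531


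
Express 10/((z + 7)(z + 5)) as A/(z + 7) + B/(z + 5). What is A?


Step 1: Multiply both sides by (z + 7) and set z = -7
Step 2: A = 10 / (-7 + 5)
Step 3: A = 10 / (-2)
Step 4: A = -5

-5


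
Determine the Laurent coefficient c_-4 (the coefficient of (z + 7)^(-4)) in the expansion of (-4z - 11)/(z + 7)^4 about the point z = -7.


Step 1: Write the numerator in powers of (z + 7): -4z - 11 = -4(z + 7) + (-4*(-7) - 11) = -4(z + 7) + 17
Step 2: Divide by (z + 7)^4: f(z) = 17(z + 7)^(-4) - 4(z + 7)^(-3)
Step 3: This finite sum is the Laurent series of f about z = -7.
Step 4: Coefficient of (z + 7)^(-4) = -4*(-7) - 11 = 17

17


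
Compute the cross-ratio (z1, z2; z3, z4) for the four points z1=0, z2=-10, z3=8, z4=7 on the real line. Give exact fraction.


Step 1: (z1-z3)(z2-z4) = (-8) * (-17) = 136
Step 2: (z1-z4)(z2-z3) = (-7) * (-18) = 126
Step 3: Cross-ratio = 136/126 = 68/63

68/63


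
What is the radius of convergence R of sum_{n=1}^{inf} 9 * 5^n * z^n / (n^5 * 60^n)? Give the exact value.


Step 1: General term a_n = 9 * 5^n / (n^5 * 60^n)
Step 2: By the root test, |a_n|^(1/n) = 9^(1/n) * 5 / (n^(5/n) * 60) -> 5/60 as n -> infinity (since 9^(1/n) -> 1 and n^(5/n) -> 1)
Step 3: R = 1/lim|a_n|^(1/n) = 60/5 = 12

12


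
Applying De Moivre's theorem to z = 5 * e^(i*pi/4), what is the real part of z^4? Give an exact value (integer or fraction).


Step 1: By De Moivre's theorem, z^4 = 5^4 * e^(i*4*pi/4) = 625 * (cos(pi) + i*sin(pi))
Step 2: |z|^4 = 5^4 = 625
Step 3: The angle pi already lies in [0, 2*pi)
Step 4: cos(pi) = -1
Step 5: Re(z^4) = 625 * (-1) = -625

-625


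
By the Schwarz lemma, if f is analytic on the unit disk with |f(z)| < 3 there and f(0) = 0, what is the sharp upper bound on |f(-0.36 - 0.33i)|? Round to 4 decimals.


Step 1: g = f/3 maps D -> D with g(0) = 0, so by the Schwarz lemma |g(z)| <= |z|, i.e. |f(z)| <= 3|z|; this is sharp (f(z) = 3z).
Step 2: |z0|^2 = (-0.36)^2 + (-0.33)^2 = 0.2385
Step 3: |z0| = sqrt(0.2385) = 0.488365
Step 4: Best bound = 3 * |z0| = 3 * 0.488365 = 1.4651

1.4651


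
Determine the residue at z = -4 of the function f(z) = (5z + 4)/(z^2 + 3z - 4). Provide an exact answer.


Step 1: Q(z) = z^2 + 3z - 4 = (z + 4)(z - 1)
Step 2: Q'(z) = 2z + 3
Step 3: Q'(-4) = -5, P(-4) = -16
Step 4: Res = P(-4)/Q'(-4) = -16/(-5) = 16/5

16/5


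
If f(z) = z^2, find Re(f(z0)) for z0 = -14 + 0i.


Step 1: z0 = -14 + 0i
Step 2: z0^2 = (-14)^2 - 0^2 + 0i
Step 3: real part = 196 - 0 = 196

196


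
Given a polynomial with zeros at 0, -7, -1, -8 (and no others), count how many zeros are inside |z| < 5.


Step 1: Check each root:
  z = 0: |0| = 0 < 5
  z = -7: |-7| = 7 >= 5
  z = -1: |-1| = 1 < 5
  z = -8: |-8| = 8 >= 5
Step 2: Count = 2

2


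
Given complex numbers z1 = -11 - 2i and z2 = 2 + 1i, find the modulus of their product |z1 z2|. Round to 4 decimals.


Step 1: |z1| = sqrt((-11)^2 + (-2)^2) = sqrt(125)
Step 2: |z2| = sqrt(2^2 + 1^2) = sqrt(5)
Step 3: |z1*z2| = |z1|*|z2| = sqrt(125) * sqrt(5) = sqrt(125 * 5) = sqrt(625)
Step 4: = 25.0

25.0


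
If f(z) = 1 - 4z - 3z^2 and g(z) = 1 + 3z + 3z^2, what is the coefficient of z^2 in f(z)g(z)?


Step 1: z^2 term in f*g comes from: (1)*(3z^2) + (-4z)*(3z) + (-3z^2)*(1)
Step 2: = 3 - 12 - 3
Step 3: = -12

-12


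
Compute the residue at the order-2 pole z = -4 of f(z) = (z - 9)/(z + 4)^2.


Step 1: Pole of order 2 at z = -4
Step 2: Res = lim d/dz [(z + 4)^2 * f(z)] as z -> -4
Step 3: (z + 4)^2 * f(z) = z - 9
Step 4: d/dz[z - 9] = 1

1


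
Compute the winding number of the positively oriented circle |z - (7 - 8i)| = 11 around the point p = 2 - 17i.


Step 1: Center c = (7, -8), radius = 11
Step 2: |p - c|^2 = (-5)^2 + (-9)^2 = 106
Step 3: r^2 = 121
Step 4: |p-c| < r so winding number = 1

1


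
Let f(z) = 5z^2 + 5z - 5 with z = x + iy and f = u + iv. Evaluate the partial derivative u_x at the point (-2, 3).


Step 1: f(z) = 5(x+iy)^2 + 5(x+iy) - 5
Step 2: u = 5(x^2 - y^2) + 5x - 5
Step 3: u_x = 10x + 5
Step 4: At (-2, 3): u_x = -20 + 5 = -15

-15


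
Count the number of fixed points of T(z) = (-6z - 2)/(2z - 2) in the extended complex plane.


Step 1: Fixed points satisfy T(z) = z
Step 2: 2z^2 + 4z + 2 = 0
Step 3: Discriminant = 4^2 - 4*2*2 = 0
Step 4: Number of fixed points = 1

1


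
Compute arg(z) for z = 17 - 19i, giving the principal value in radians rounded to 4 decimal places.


Step 1: z = 17 - 19i
Step 2: arg(z) = atan2(-19, 17)
Step 3: arg(z) = -0.8409

-0.8409


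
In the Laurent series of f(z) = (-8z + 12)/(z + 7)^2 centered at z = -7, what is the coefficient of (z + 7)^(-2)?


Step 1: Write the numerator in powers of (z + 7): -8z + 12 = -8(z + 7) + (-8*(-7) + 12) = -8(z + 7) + 68
Step 2: Divide by (z + 7)^2: f(z) = 68(z + 7)^(-2) - 8(z + 7)^(-1)
Step 3: This finite sum is the Laurent series of f about z = -7.
Step 4: Coefficient of (z + 7)^(-2) = -8*(-7) + 12 = 68

68


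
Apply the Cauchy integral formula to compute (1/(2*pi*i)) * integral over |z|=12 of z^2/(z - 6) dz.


Step 1: f(z) = z^2, a = 6 is inside |z| = 12
Step 2: By Cauchy integral formula: (1/(2pi*i)) * integral = f(a)
Step 3: f(6) = 6^2 = 36

36


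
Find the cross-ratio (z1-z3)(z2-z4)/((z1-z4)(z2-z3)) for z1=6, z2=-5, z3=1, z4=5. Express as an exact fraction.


Step 1: (z1-z3)(z2-z4) = 5 * (-10) = -50
Step 2: (z1-z4)(z2-z3) = 1 * (-6) = -6
Step 3: Cross-ratio = 50/6 = 25/3

25/3


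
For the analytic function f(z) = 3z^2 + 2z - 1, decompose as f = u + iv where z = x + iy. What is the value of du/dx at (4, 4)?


Step 1: f(z) = 3(x+iy)^2 + 2(x+iy) - 1
Step 2: u = 3(x^2 - y^2) + 2x - 1
Step 3: u_x = 6x + 2
Step 4: At (4, 4): u_x = 24 + 2 = 26

26


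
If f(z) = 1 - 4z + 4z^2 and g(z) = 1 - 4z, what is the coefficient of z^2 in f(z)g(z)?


Step 1: z^2 term in f*g comes from: (1)*(0) + (-4z)*(-4z) + (4z^2)*(1)
Step 2: = 0 + 16 + 4
Step 3: = 20

20


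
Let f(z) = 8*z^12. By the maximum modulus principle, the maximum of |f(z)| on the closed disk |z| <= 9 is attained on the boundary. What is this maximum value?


Step 1: On |z| = 9, |f(z)| = 8 * |z|^12 = 8 * 9^12
Step 2: By maximum modulus principle, maximum is on boundary.
Step 3: Maximum = 8 * 282429536481 = 2259436291848

2259436291848


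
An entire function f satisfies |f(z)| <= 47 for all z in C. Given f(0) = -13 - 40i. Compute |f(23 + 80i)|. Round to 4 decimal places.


Step 1: By Liouville's theorem, a bounded entire function is constant.
Step 2: f(z) = f(0) = -13 - 40i for all z.
Step 3: |f(w)| = |-13 - 40i| = sqrt(169 + 1600)
Step 4: = 42.0595

42.0595


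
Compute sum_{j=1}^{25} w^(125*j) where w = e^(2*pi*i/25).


Step 1: The sum sum_{j=1}^{n} w^(k*j) equals n if n | k, else 0.
Step 2: Here n = 25, k = 125
Step 3: Does n divide k? 25 | 125 -> True
Step 4: Sum = 25

25


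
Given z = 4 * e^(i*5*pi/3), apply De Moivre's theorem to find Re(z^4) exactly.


Step 1: By De Moivre's theorem, z^4 = 4^4 * e^(i*4*5*pi/3) = 256 * (cos(20*pi/3) + i*sin(20*pi/3))
Step 2: |z|^4 = 4^4 = 256
Step 3: Reduce the angle mod 2*pi: 20*pi/3 - 6*pi = 2*pi/3
Step 4: cos(2*pi/3) = -1/2
Step 5: Re(z^4) = 256 * (-1/2) = -128

-128


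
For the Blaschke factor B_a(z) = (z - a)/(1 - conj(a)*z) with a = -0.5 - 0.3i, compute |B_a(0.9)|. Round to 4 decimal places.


Step 1: Numerator z0 - a = 0.9 - (-0.5 - 0.3i) = 1.4 + 0.3i
Step 2: Denominator 1 - conj(a)*z0 = 1 - (-0.5 + 0.3i)*0.9 = 1.45 - 0.27i
Step 3: |z0 - a|^2 = 1.4^2 + 0.3^2 = 2.05; |1 - conj(a)*z0|^2 = 1.45^2 + (-0.27)^2 = 2.1754
Step 4: |B_a(0.9)| = sqrt(2.05 / 2.1754) = sqrt(0.942355)
Step 5: = 0.9707

0.9707


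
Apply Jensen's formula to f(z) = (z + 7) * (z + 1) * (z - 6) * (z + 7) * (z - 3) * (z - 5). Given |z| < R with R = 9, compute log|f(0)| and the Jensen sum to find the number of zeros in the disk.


Jensen's formula: (1/2pi)*integral log|f(Re^it)|dt = log|f(0)| + sum_{|a_k|<R} log(R/|a_k|)
Step 1: f(0) = 7 * 1 * (-6) * 7 * (-3) * (-5) = -4410
Step 2: log|f(0)| = log|-7| + log|-1| + log|6| + log|-7| + log|3| + log|5| = 8.3916
Step 3: Zeros inside |z| < 9: -7, -1, 6, -7, 3, 5
Step 4: Jensen sum = log(9/7) + log(9/1) + log(9/6) + log(9/7) + log(9/3) + log(9/5) = 4.7917
Step 5: n(R) = number of terms in the Jensen sum = count of zeros inside |z| < 9 = 6

6


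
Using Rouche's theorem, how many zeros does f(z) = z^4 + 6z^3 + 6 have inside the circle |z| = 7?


Step 1: On |z| = 7 the three terms have sizes |z^4| = 7^4 = 2401, |6z^3| = 6*7^3 = 2058, |6| = 6
Step 2: The dominant term is g(z) = z^4; let h(z) = 6z^3 + 6 so f = g + h
Step 3: On |z| = 7: |g| = 2401 and |h| <= 2058 + 6 = 2064
Step 4: Since 2401 > 2064, |h| < |g| on |z| = 7, so by Rouche f has the same number of zeros as g inside |z| < 7
Step 5: g(z) = z^4 has 4 zeros (all at the origin) inside |z| < 7. Answer = 4

4


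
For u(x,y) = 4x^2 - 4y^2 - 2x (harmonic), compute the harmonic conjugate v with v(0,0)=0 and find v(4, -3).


Step 1: v_x = -u_y = 8y + 0
Step 2: v_y = u_x = 8x - 2
Step 3: v = 8xy - 2y + C
Step 4: v(0,0) = 0 => C = 0
Step 5: v(4, -3) = -90

-90


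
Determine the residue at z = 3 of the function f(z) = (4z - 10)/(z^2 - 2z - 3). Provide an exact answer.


Step 1: Q(z) = z^2 - 2z - 3 = (z - 3)(z + 1)
Step 2: Q'(z) = 2z - 2
Step 3: Q'(3) = 4, P(3) = 2
Step 4: Res = P(3)/Q'(3) = 2/4 = 1/2

1/2


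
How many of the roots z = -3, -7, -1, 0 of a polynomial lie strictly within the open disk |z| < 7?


Step 1: Check each root:
  z = -3: |-3| = 3 < 7
  z = -7: |-7| = 7 >= 7
  z = -1: |-1| = 1 < 7
  z = 0: |0| = 0 < 7
Step 2: Count = 3

3


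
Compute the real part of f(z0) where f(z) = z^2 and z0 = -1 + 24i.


Step 1: z0 = -1 + 24i
Step 2: z0^2 = (-1)^2 - 24^2 - 48i
Step 3: real part = 1 - 576 = -575

-575
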